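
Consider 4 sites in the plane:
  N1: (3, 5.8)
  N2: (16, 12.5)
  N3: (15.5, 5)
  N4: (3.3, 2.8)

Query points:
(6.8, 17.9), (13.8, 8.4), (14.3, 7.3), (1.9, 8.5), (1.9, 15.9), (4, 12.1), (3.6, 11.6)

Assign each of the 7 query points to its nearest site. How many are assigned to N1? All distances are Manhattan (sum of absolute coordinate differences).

4

(6.8, 17.9) — d to each: N1:15.9, N2:14.6, N3:21.6, N4:18.6 → nearest is N2
(13.8, 8.4) — d to each: N1:13.4, N2:6.3, N3:5.1, N4:16.1 → nearest is N3
(14.3, 7.3) — d to each: N1:12.8, N2:6.9, N3:3.5, N4:15.5 → nearest is N3
(1.9, 8.5) — d to each: N1:3.8, N2:18.1, N3:17.1, N4:7.1 → nearest is N1
(1.9, 15.9) — d to each: N1:11.2, N2:17.5, N3:24.5, N4:14.5 → nearest is N1
(4, 12.1) — d to each: N1:7.3, N2:12.4, N3:18.6, N4:10 → nearest is N1
(3.6, 11.6) — d to each: N1:6.4, N2:13.3, N3:18.5, N4:9.1 → nearest is N1
4 of the 7 points have N1 as nearest.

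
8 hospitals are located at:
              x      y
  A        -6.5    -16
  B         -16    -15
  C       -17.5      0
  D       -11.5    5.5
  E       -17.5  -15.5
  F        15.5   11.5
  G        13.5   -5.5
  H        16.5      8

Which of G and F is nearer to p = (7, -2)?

G

Compare squared distances:
|pG|² = (7−13.5)² + (-2−(-5.5))² = 42.25 + 12.25 = 54.5
|pF|² = (7−15.5)² + (-2−11.5)² = 72.25 + 182.25 = 254.5
54.5 < 254.5, so G is closer.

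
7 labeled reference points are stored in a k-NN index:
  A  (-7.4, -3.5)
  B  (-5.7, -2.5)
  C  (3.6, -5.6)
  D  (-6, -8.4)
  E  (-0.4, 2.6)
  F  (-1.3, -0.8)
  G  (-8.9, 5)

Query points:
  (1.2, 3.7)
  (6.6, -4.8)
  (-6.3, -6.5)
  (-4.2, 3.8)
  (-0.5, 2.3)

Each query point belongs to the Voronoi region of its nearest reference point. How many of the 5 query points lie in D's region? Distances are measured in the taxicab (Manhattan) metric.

(1.2, 3.7) — d to each: A:15.8, B:13.1, C:11.7, D:19.3, E:2.7, F:7, G:11.4 → nearest is E
(6.6, -4.8) — d to each: A:15.3, B:14.6, C:3.8, D:16.2, E:14.4, F:11.9, G:25.3 → nearest is C
(-6.3, -6.5) — d to each: A:4.1, B:4.6, C:10.8, D:2.2, E:15, F:10.7, G:14.1 → nearest is D
(-4.2, 3.8) — d to each: A:10.5, B:7.8, C:17.2, D:14, E:5, F:7.5, G:5.9 → nearest is E
(-0.5, 2.3) — d to each: A:12.7, B:10, C:12, D:16.2, E:0.4, F:3.9, G:11.1 → nearest is E
1 of the 5 points has D as nearest.

1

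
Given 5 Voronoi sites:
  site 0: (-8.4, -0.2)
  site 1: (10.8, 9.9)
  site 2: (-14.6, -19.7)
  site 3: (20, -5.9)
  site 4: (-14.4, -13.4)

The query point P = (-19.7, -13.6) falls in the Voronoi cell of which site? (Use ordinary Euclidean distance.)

site 4

Since √ is increasing, it suffices to compare squared distances:
d²(P, site 0) = (-19.7−(-8.4))² + (-13.6−(-0.2))² = 127.69 + 179.56 = 307.25
d²(P, site 1) = (-19.7−10.8)² + (-13.6−9.9)² = 930.25 + 552.25 = 1482.5
d²(P, site 2) = (-19.7−(-14.6))² + (-13.6−(-19.7))² = 26.01 + 37.21 = 63.22
d²(P, site 3) = (-19.7−20)² + (-13.6−(-5.9))² = 1576.09 + 59.29 = 1635.38
d²(P, site 4) = (-19.7−(-14.4))² + (-13.6−(-13.4))² = 28.09 + 0.04 = 28.13
Minimum is at site 4.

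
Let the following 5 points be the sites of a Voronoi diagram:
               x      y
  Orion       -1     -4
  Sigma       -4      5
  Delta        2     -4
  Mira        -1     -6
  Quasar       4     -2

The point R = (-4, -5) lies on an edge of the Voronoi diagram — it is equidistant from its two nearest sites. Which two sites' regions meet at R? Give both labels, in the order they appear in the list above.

Orion and Mira

Squared distances from R to each site:
d²(R, Orion) = (-4−(-1))² + (-5−(-4))² = 9 + 1 = 10
d²(R, Sigma) = (-4−(-4))² + (-5−5)² = 0 + 100 = 100
d²(R, Delta) = (-4−2)² + (-5−(-4))² = 36 + 1 = 37
d²(R, Mira) = (-4−(-1))² + (-5−(-6))² = 9 + 1 = 10
d²(R, Quasar) = (-4−4)² + (-5−(-2))² = 64 + 9 = 73
R is equidistant from Orion and Mira (both at squared distance 10), and every other site is strictly farther — so R lies on the Orion–Mira Voronoi edge.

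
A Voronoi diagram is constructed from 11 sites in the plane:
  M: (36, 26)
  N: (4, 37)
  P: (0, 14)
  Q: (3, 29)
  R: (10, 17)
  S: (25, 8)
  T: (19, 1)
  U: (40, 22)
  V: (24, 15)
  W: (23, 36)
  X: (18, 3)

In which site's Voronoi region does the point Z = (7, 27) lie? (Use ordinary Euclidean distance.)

Since √ is increasing, it suffices to compare squared distances:
|ZM|² = (7−36)² + (27−26)² = 841 + 1 = 842
|ZN|² = (7−4)² + (27−37)² = 9 + 100 = 109
|ZP|² = (7−0)² + (27−14)² = 49 + 169 = 218
|ZQ|² = (7−3)² + (27−29)² = 16 + 4 = 20
|ZR|² = (7−10)² + (27−17)² = 9 + 100 = 109
|ZS|² = (7−25)² + (27−8)² = 324 + 361 = 685
|ZT|² = (7−19)² + (27−1)² = 144 + 676 = 820
|ZU|² = (7−40)² + (27−22)² = 1089 + 25 = 1114
|ZV|² = (7−24)² + (27−15)² = 289 + 144 = 433
|ZW|² = (7−23)² + (27−36)² = 256 + 81 = 337
|ZX|² = (7−18)² + (27−3)² = 121 + 576 = 697
Q is nearest.

Q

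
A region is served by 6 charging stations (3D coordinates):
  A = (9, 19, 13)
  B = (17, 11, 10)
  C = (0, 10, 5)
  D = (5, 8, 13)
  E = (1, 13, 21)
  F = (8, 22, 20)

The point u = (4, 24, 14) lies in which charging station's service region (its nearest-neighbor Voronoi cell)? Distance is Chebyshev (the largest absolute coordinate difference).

A

d(u,A) = max(5, 5, 1) = 5
d(u,B) = max(13, 13, 4) = 13
d(u,C) = max(4, 14, 9) = 14
d(u,D) = max(1, 16, 1) = 16
d(u,E) = max(3, 11, 7) = 11
d(u,F) = max(4, 2, 6) = 6
Minimum is at A.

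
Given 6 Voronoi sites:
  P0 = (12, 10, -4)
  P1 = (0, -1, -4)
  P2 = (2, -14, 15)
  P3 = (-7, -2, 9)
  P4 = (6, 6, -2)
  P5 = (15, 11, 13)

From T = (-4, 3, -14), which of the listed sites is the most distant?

Since √ is increasing, it suffices to compare squared distances:
|TP0|² = (-4−12)² + (3−10)² + (-14−(-4))² = 256 + 49 + 100 = 405
|TP1|² = (-4−0)² + (3−(-1))² + (-14−(-4))² = 16 + 16 + 100 = 132
|TP2|² = (-4−2)² + (3−(-14))² + (-14−15)² = 36 + 289 + 841 = 1166
|TP3|² = (-4−(-7))² + (3−(-2))² + (-14−9)² = 9 + 25 + 529 = 563
|TP4|² = (-4−6)² + (3−6)² + (-14−(-2))² = 100 + 9 + 144 = 253
|TP5|² = (-4−15)² + (3−11)² + (-14−13)² = 361 + 64 + 729 = 1154
The largest is to P2.

P2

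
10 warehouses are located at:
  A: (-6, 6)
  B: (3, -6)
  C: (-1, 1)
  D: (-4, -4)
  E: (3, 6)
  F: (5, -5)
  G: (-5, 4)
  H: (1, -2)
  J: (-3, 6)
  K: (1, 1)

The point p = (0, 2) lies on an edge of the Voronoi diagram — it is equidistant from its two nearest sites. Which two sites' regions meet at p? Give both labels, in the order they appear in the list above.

C and K

Squared distances from p to each site:
|pA|² = 36 + 16 = 52
|pB|² = 9 + 64 = 73
|pC|² = 1 + 1 = 2
|pD|² = 16 + 36 = 52
|pE|² = 9 + 16 = 25
|pF|² = 25 + 49 = 74
|pG|² = 25 + 4 = 29
|pH|² = 1 + 16 = 17
|pJ|² = 9 + 16 = 25
|pK|² = 1 + 1 = 2
p is equidistant from C and K (both at squared distance 2), and every other site is strictly farther — so p lies on the C–K Voronoi edge.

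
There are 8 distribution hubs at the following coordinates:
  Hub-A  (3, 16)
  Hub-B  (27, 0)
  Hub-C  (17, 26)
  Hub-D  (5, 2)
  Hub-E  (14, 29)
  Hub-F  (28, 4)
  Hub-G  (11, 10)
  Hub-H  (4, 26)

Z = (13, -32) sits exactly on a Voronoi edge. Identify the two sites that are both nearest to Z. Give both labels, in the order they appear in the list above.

Hub-B and Hub-D

Squared distances from Z to each site:
d²(Z, Hub-A) = (13−3)² + (-32−16)² = 100 + 2304 = 2404
d²(Z, Hub-B) = (13−27)² + (-32−0)² = 196 + 1024 = 1220
d²(Z, Hub-C) = (13−17)² + (-32−26)² = 16 + 3364 = 3380
d²(Z, Hub-D) = (13−5)² + (-32−2)² = 64 + 1156 = 1220
d²(Z, Hub-E) = (13−14)² + (-32−29)² = 1 + 3721 = 3722
d²(Z, Hub-F) = (13−28)² + (-32−4)² = 225 + 1296 = 1521
d²(Z, Hub-G) = (13−11)² + (-32−10)² = 4 + 1764 = 1768
d²(Z, Hub-H) = (13−4)² + (-32−26)² = 81 + 3364 = 3445
Z is equidistant from Hub-B and Hub-D (both at squared distance 1220), and every other site is strictly farther — so Z lies on the Hub-B–Hub-D Voronoi edge.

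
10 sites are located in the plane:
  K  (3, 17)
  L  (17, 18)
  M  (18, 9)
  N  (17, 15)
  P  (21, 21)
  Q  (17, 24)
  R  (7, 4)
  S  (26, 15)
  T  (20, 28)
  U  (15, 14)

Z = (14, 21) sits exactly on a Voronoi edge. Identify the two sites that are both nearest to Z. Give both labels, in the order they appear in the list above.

Squared distances from Z to each site:
|ZK|² = (14−3)² + (21−17)² = 121 + 16 = 137
|ZL|² = (14−17)² + (21−18)² = 9 + 9 = 18
|ZM|² = (14−18)² + (21−9)² = 16 + 144 = 160
|ZN|² = (14−17)² + (21−15)² = 9 + 36 = 45
|ZP|² = (14−21)² + (21−21)² = 49 + 0 = 49
|ZQ|² = (14−17)² + (21−24)² = 9 + 9 = 18
|ZR|² = (14−7)² + (21−4)² = 49 + 289 = 338
|ZS|² = (14−26)² + (21−15)² = 144 + 36 = 180
|ZT|² = (14−20)² + (21−28)² = 36 + 49 = 85
|ZU|² = (14−15)² + (21−14)² = 1 + 49 = 50
Z is equidistant from L and Q (both at squared distance 18), and every other site is strictly farther — so Z lies on the L–Q Voronoi edge.

L and Q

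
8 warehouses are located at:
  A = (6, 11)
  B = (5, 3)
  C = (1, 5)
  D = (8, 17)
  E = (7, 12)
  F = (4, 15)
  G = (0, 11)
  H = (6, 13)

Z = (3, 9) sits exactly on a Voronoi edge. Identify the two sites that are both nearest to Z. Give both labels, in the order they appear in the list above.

A and G

Squared distances from Z to each site:
|ZA|² = (3−6)² + (9−11)² = 9 + 4 = 13
|ZB|² = (3−5)² + (9−3)² = 4 + 36 = 40
|ZC|² = (3−1)² + (9−5)² = 4 + 16 = 20
|ZD|² = (3−8)² + (9−17)² = 25 + 64 = 89
|ZE|² = (3−7)² + (9−12)² = 16 + 9 = 25
|ZF|² = (3−4)² + (9−15)² = 1 + 36 = 37
|ZG|² = (3−0)² + (9−11)² = 9 + 4 = 13
|ZH|² = (3−6)² + (9−13)² = 9 + 16 = 25
Z is equidistant from A and G (both at squared distance 13), and every other site is strictly farther — so Z lies on the A–G Voronoi edge.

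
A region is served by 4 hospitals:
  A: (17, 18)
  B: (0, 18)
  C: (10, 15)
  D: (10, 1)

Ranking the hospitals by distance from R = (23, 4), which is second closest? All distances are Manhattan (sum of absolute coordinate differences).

A

d(R,A) = |23−17| + |4−18| = 6 + 14 = 20
d(R,B) = |23−0| + |4−18| = 23 + 14 = 37
d(R,C) = |23−10| + |4−15| = 13 + 11 = 24
d(R,D) = |23−10| + |4−1| = 13 + 3 = 16
Sorted ascending: D, A, C, … — the second-nearest is A.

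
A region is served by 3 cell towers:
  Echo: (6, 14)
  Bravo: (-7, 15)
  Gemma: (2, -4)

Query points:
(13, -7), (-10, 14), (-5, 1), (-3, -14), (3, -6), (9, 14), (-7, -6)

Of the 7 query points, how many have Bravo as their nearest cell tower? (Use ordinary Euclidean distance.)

1

(13, -7) — d² to each: Echo:490, Bravo:884, Gemma:130 → nearest is Gemma
(-10, 14) — d² to each: Echo:256, Bravo:10, Gemma:468 → nearest is Bravo
(-5, 1) — d² to each: Echo:290, Bravo:200, Gemma:74 → nearest is Gemma
(-3, -14) — d² to each: Echo:865, Bravo:857, Gemma:125 → nearest is Gemma
(3, -6) — d² to each: Echo:409, Bravo:541, Gemma:5 → nearest is Gemma
(9, 14) — d² to each: Echo:9, Bravo:257, Gemma:373 → nearest is Echo
(-7, -6) — d² to each: Echo:569, Bravo:441, Gemma:85 → nearest is Gemma
1 of the 7 points has Bravo as nearest.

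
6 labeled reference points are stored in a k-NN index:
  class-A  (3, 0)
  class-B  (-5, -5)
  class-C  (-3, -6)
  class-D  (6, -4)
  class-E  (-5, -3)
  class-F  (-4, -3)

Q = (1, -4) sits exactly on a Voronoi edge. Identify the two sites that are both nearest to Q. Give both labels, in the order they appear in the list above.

Squared distances from Q to each site:
d²(Q, class-A) = (1−3)² + (-4−0)² = 4 + 16 = 20
d²(Q, class-B) = (1−(-5))² + (-4−(-5))² = 36 + 1 = 37
d²(Q, class-C) = (1−(-3))² + (-4−(-6))² = 16 + 4 = 20
d²(Q, class-D) = (1−6)² + (-4−(-4))² = 25 + 0 = 25
d²(Q, class-E) = (1−(-5))² + (-4−(-3))² = 36 + 1 = 37
d²(Q, class-F) = (1−(-4))² + (-4−(-3))² = 25 + 1 = 26
Q is equidistant from class-A and class-C (both at squared distance 20), and every other site is strictly farther — so Q lies on the class-A–class-C Voronoi edge.

class-A and class-C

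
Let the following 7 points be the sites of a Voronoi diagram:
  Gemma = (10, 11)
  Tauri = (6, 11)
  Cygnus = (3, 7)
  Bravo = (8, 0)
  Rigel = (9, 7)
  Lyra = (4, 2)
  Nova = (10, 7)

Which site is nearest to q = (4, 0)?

Lyra

Since √ is increasing, it suffices to compare squared distances:
d²(q, Gemma) = (4−10)² + (0−11)² = 36 + 121 = 157
d²(q, Tauri) = (4−6)² + (0−11)² = 4 + 121 = 125
d²(q, Cygnus) = (4−3)² + (0−7)² = 1 + 49 = 50
d²(q, Bravo) = (4−8)² + (0−0)² = 16 + 0 = 16
d²(q, Rigel) = (4−9)² + (0−7)² = 25 + 49 = 74
d²(q, Lyra) = (4−4)² + (0−2)² = 0 + 4 = 4
d²(q, Nova) = (4−10)² + (0−7)² = 36 + 49 = 85
The smallest is to Lyra, so q lies in the Voronoi region of Lyra.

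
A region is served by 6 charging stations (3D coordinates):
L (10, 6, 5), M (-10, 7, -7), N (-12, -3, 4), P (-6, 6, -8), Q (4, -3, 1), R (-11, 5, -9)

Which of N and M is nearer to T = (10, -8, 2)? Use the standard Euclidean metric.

N

Compare squared distances:
|TN|² = (10−(-12))² + (-8−(-3))² + (2−4)² = 484 + 25 + 4 = 513
|TM|² = (10−(-10))² + (-8−7)² + (2−(-7))² = 400 + 225 + 81 = 706
513 < 706, so N is closer.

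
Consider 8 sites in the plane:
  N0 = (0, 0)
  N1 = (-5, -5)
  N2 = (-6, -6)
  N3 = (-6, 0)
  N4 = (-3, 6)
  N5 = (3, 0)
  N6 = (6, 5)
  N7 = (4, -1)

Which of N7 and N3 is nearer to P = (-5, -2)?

Compare squared distances:
|PN7|² = (-5−4)² + (-2−(-1))² = 81 + 1 = 82
|PN3|² = (-5−(-6))² + (-2−0)² = 1 + 4 = 5
82 > 5, so N3 is closer.

N3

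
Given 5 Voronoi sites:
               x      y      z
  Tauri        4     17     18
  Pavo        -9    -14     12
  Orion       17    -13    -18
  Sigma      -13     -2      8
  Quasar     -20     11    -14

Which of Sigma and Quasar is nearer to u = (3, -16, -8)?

Compare squared distances:
d²(u, Sigma) = (3−(-13))² + (-16−(-2))² + (-8−8)² = 256 + 196 + 256 = 708
d²(u, Quasar) = (3−(-20))² + (-16−11)² + (-8−(-14))² = 529 + 729 + 36 = 1294
708 < 1294, so Sigma is closer.

Sigma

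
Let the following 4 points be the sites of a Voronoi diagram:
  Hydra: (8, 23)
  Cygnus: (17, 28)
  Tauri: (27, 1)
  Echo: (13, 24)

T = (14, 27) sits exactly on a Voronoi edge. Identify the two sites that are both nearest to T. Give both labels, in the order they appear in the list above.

Cygnus and Echo

Squared distances from T to each site:
d²(T, Hydra) = (14−8)² + (27−23)² = 36 + 16 = 52
d²(T, Cygnus) = (14−17)² + (27−28)² = 9 + 1 = 10
d²(T, Tauri) = (14−27)² + (27−1)² = 169 + 676 = 845
d²(T, Echo) = (14−13)² + (27−24)² = 1 + 9 = 10
T is equidistant from Cygnus and Echo (both at squared distance 10), and every other site is strictly farther — so T lies on the Cygnus–Echo Voronoi edge.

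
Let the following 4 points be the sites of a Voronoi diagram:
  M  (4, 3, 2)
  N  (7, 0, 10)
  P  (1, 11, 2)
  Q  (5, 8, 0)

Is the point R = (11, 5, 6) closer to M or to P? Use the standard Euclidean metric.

Compare squared distances:
|RM|² = (11−4)² + (5−3)² + (6−2)² = 49 + 4 + 16 = 69
|RP|² = (11−1)² + (5−11)² + (6−2)² = 100 + 36 + 16 = 152
69 < 152, so M is closer.

M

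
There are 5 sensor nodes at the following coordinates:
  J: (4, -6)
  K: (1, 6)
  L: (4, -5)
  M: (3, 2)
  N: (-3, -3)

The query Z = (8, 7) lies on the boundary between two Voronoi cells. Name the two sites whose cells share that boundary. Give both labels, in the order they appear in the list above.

Squared distances from Z to each site:
|ZJ|² = (8−4)² + (7−(-6))² = 16 + 169 = 185
|ZK|² = (8−1)² + (7−6)² = 49 + 1 = 50
|ZL|² = (8−4)² + (7−(-5))² = 16 + 144 = 160
|ZM|² = (8−3)² + (7−2)² = 25 + 25 = 50
|ZN|² = (8−(-3))² + (7−(-3))² = 121 + 100 = 221
Z is equidistant from K and M (both at squared distance 50), and every other site is strictly farther — so Z lies on the K–M Voronoi edge.

K and M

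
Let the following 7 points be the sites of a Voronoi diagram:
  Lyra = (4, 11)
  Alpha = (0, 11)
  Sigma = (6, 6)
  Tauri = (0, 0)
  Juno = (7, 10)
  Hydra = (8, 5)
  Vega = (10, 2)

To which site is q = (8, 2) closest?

Compare squared distances (the ordering matches that of the actual distances):
d²(q, Lyra) = 16 + 81 = 97
d²(q, Alpha) = 64 + 81 = 145
d²(q, Sigma) = 4 + 16 = 20
d²(q, Tauri) = 64 + 4 = 68
d²(q, Juno) = 1 + 64 = 65
d²(q, Hydra) = 0 + 9 = 9
d²(q, Vega) = 4 + 0 = 4
Minimum is at Vega.

Vega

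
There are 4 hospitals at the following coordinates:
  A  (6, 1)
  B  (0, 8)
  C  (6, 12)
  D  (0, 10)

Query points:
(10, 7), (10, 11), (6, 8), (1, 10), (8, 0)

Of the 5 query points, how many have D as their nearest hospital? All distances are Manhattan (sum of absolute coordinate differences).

(10, 7) — d to each: A:10, B:11, C:9, D:13 → nearest is C
(10, 11) — d to each: A:14, B:13, C:5, D:11 → nearest is C
(6, 8) — d to each: A:7, B:6, C:4, D:8 → nearest is C
(1, 10) — d to each: A:14, B:3, C:7, D:1 → nearest is D
(8, 0) — d to each: A:3, B:16, C:14, D:18 → nearest is A
1 of the 5 points has D as nearest.

1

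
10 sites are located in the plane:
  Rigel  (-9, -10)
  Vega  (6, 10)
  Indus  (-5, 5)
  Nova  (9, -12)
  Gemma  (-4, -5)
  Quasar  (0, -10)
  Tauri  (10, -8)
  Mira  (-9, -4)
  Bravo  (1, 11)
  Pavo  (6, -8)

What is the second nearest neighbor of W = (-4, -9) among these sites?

Quasar

Compare squared distances (the ordering matches that of the actual distances):
d²(W, Rigel) = 25 + 1 = 26
d²(W, Vega) = 100 + 361 = 461
d²(W, Indus) = 1 + 196 = 197
d²(W, Nova) = 169 + 9 = 178
d²(W, Gemma) = 0 + 16 = 16
d²(W, Quasar) = 16 + 1 = 17
d²(W, Tauri) = 196 + 1 = 197
d²(W, Mira) = 25 + 25 = 50
d²(W, Bravo) = 25 + 400 = 425
d²(W, Pavo) = 100 + 1 = 101
Sorted ascending: Gemma, Quasar, Rigel, … — the second-nearest is Quasar.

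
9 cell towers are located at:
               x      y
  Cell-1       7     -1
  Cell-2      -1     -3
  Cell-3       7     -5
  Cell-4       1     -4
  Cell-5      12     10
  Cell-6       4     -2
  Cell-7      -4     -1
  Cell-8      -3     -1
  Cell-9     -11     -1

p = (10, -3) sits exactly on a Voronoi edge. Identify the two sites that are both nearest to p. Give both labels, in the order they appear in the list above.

Cell-1 and Cell-3

Squared distances from p to each site:
d²(p, Cell-1) = (10−7)² + (-3−(-1))² = 9 + 4 = 13
d²(p, Cell-2) = (10−(-1))² + (-3−(-3))² = 121 + 0 = 121
d²(p, Cell-3) = (10−7)² + (-3−(-5))² = 9 + 4 = 13
d²(p, Cell-4) = (10−1)² + (-3−(-4))² = 81 + 1 = 82
d²(p, Cell-5) = (10−12)² + (-3−10)² = 4 + 169 = 173
d²(p, Cell-6) = (10−4)² + (-3−(-2))² = 36 + 1 = 37
d²(p, Cell-7) = (10−(-4))² + (-3−(-1))² = 196 + 4 = 200
d²(p, Cell-8) = (10−(-3))² + (-3−(-1))² = 169 + 4 = 173
d²(p, Cell-9) = (10−(-11))² + (-3−(-1))² = 441 + 4 = 445
p is equidistant from Cell-1 and Cell-3 (both at squared distance 13), and every other site is strictly farther — so p lies on the Cell-1–Cell-3 Voronoi edge.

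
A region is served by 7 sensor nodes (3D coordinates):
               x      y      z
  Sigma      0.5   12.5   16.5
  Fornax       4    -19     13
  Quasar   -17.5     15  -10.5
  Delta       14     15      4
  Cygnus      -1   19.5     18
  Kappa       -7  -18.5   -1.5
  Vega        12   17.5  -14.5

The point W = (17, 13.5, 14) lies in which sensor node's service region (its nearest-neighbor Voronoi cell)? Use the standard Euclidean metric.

Delta

Since √ is increasing, it suffices to compare squared distances:
d²(W, Sigma) = 272.25 + 1 + 6.25 = 279.5
d²(W, Fornax) = 169 + 1056.25 + 1 = 1226.25
d²(W, Quasar) = 1190.25 + 2.25 + 600.25 = 1792.75
d²(W, Delta) = 9 + 2.25 + 100 = 111.25
d²(W, Cygnus) = 324 + 36 + 16 = 376
d²(W, Kappa) = 576 + 1024 + 240.25 = 1840.25
d²(W, Vega) = 25 + 16 + 812.25 = 853.25
The smallest is to Delta, so W lies in the Voronoi region of Delta.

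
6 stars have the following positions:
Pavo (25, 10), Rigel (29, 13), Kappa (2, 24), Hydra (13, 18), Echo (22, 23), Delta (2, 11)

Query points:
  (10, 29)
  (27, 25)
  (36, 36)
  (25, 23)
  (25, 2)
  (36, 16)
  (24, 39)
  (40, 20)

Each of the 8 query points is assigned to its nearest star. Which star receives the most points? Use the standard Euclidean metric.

(10, 29) — d² to each: Pavo:586, Rigel:617, Kappa:89, Hydra:130, Echo:180, Delta:388 → nearest is Kappa
(27, 25) — d² to each: Pavo:229, Rigel:148, Kappa:626, Hydra:245, Echo:29, Delta:821 → nearest is Echo
(36, 36) — d² to each: Pavo:797, Rigel:578, Kappa:1300, Hydra:853, Echo:365, Delta:1781 → nearest is Echo
(25, 23) — d² to each: Pavo:169, Rigel:116, Kappa:530, Hydra:169, Echo:9, Delta:673 → nearest is Echo
(25, 2) — d² to each: Pavo:64, Rigel:137, Kappa:1013, Hydra:400, Echo:450, Delta:610 → nearest is Pavo
(36, 16) — d² to each: Pavo:157, Rigel:58, Kappa:1220, Hydra:533, Echo:245, Delta:1181 → nearest is Rigel
(24, 39) — d² to each: Pavo:842, Rigel:701, Kappa:709, Hydra:562, Echo:260, Delta:1268 → nearest is Echo
(40, 20) — d² to each: Pavo:325, Rigel:170, Kappa:1460, Hydra:733, Echo:333, Delta:1525 → nearest is Rigel
Tally — Pavo:1, Rigel:2, Kappa:1, Echo:4. Echo captures the most (4).

Echo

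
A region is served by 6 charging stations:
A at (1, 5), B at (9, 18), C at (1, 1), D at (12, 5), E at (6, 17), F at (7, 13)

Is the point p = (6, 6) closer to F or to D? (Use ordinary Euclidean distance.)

Compare squared distances:
|pF|² = (6−7)² + (6−13)² = 1 + 49 = 50
|pD|² = (6−12)² + (6−5)² = 36 + 1 = 37
50 > 37, so D is closer.

D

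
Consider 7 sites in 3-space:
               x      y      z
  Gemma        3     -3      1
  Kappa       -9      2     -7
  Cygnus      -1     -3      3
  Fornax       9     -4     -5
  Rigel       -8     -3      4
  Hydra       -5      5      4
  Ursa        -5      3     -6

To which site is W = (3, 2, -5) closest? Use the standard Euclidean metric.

Gemma

Since √ is increasing, it suffices to compare squared distances:
d²(W, Gemma) = (3−3)² + (2−(-3))² + (-5−1)² = 0 + 25 + 36 = 61
d²(W, Kappa) = (3−(-9))² + (2−2)² + (-5−(-7))² = 144 + 0 + 4 = 148
d²(W, Cygnus) = (3−(-1))² + (2−(-3))² + (-5−3)² = 16 + 25 + 64 = 105
d²(W, Fornax) = (3−9)² + (2−(-4))² + (-5−(-5))² = 36 + 36 + 0 = 72
d²(W, Rigel) = (3−(-8))² + (2−(-3))² + (-5−4)² = 121 + 25 + 81 = 227
d²(W, Hydra) = (3−(-5))² + (2−5)² + (-5−4)² = 64 + 9 + 81 = 154
d²(W, Ursa) = (3−(-5))² + (2−3)² + (-5−(-6))² = 64 + 1 + 1 = 66
The smallest is to Gemma, so W lies in the Voronoi region of Gemma.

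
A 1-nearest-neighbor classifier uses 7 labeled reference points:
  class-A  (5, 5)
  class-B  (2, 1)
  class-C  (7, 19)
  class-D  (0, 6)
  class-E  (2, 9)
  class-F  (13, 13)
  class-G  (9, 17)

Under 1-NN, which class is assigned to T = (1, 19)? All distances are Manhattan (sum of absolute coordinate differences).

d(T, class-A) = |1−5| + |19−5| = 4 + 14 = 18
d(T, class-B) = |1−2| + |19−1| = 1 + 18 = 19
d(T, class-C) = |1−7| + |19−19| = 6 + 0 = 6
d(T, class-D) = |1−0| + |19−6| = 1 + 13 = 14
d(T, class-E) = |1−2| + |19−9| = 1 + 10 = 11
d(T, class-F) = |1−13| + |19−13| = 12 + 6 = 18
d(T, class-G) = |1−9| + |19−17| = 8 + 2 = 10
The smallest is to class-C, so T lies in the Voronoi region of class-C.

class-C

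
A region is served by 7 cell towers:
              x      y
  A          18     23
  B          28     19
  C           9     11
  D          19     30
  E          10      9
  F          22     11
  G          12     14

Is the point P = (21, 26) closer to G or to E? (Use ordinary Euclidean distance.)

G

Compare squared distances:
|PG|² = (21−12)² + (26−14)² = 81 + 144 = 225
|PE|² = (21−10)² + (26−9)² = 121 + 289 = 410
225 < 410, so G is closer.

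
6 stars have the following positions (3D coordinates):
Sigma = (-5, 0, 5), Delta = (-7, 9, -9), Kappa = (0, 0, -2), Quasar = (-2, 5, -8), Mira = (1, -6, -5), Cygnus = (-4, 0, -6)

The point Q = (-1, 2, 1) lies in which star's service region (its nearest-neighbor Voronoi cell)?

Kappa

Compare squared distances (the ordering matches that of the actual distances):
d²(Q, Sigma) = 16 + 4 + 16 = 36
d²(Q, Delta) = 36 + 49 + 100 = 185
d²(Q, Kappa) = 1 + 4 + 9 = 14
d²(Q, Quasar) = 1 + 9 + 81 = 91
d²(Q, Mira) = 4 + 64 + 36 = 104
d²(Q, Cygnus) = 9 + 4 + 49 = 62
Minimum is at Kappa.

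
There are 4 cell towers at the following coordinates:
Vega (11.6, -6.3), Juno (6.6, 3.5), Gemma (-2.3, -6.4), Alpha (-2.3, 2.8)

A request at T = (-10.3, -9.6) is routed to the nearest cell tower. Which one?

Compare squared distances (the ordering matches that of the actual distances):
d²(T, Vega) = (-10.3−11.6)² + (-9.6−(-6.3))² = 479.61 + 10.89 = 490.5
d²(T, Juno) = (-10.3−6.6)² + (-9.6−3.5)² = 285.61 + 171.61 = 457.22
d²(T, Gemma) = (-10.3−(-2.3))² + (-9.6−(-6.4))² = 64 + 10.24 = 74.24
d²(T, Alpha) = (-10.3−(-2.3))² + (-9.6−2.8)² = 64 + 153.76 = 217.76
The smallest is to Gemma, so T lies in the Voronoi region of Gemma.

Gemma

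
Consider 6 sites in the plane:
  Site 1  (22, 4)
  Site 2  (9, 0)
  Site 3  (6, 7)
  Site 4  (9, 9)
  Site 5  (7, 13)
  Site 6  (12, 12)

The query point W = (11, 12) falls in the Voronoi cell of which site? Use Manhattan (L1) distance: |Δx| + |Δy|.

d(W, Site 1) = |11−22| + |12−4| = 11 + 8 = 19
d(W, Site 2) = |11−9| + |12−0| = 2 + 12 = 14
d(W, Site 3) = |11−6| + |12−7| = 5 + 5 = 10
d(W, Site 4) = |11−9| + |12−9| = 2 + 3 = 5
d(W, Site 5) = |11−7| + |12−13| = 4 + 1 = 5
d(W, Site 6) = |11−12| + |12−12| = 1 + 0 = 1
The smallest is to Site 6, so W lies in the Voronoi region of Site 6.

Site 6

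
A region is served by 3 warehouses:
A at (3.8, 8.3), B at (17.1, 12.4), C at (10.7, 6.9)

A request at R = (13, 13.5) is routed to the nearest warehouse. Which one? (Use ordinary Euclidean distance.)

Since √ is increasing, it suffices to compare squared distances:
|RA|² = (13−3.8)² + (13.5−8.3)² = 84.64 + 27.04 = 111.68
|RB|² = (13−17.1)² + (13.5−12.4)² = 16.81 + 1.21 = 18.02
|RC|² = (13−10.7)² + (13.5−6.9)² = 5.29 + 43.56 = 48.85
The smallest is to B, so R lies in the Voronoi region of B.

B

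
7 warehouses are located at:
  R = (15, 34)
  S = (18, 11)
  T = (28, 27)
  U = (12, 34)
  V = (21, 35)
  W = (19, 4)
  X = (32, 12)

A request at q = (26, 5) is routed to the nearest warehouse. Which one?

W

Compare squared distances (the ordering matches that of the actual distances):
|qR|² = (26−15)² + (5−34)² = 121 + 841 = 962
|qS|² = (26−18)² + (5−11)² = 64 + 36 = 100
|qT|² = (26−28)² + (5−27)² = 4 + 484 = 488
|qU|² = (26−12)² + (5−34)² = 196 + 841 = 1037
|qV|² = (26−21)² + (5−35)² = 25 + 900 = 925
|qW|² = (26−19)² + (5−4)² = 49 + 1 = 50
|qX|² = (26−32)² + (5−12)² = 36 + 49 = 85
W is nearest.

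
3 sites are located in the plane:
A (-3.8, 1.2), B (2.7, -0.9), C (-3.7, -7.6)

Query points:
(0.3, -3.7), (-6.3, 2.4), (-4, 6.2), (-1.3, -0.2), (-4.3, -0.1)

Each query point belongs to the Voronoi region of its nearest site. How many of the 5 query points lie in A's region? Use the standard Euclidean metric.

4

(0.3, -3.7) — d² to each: A:40.82, B:13.6, C:31.21 → nearest is B
(-6.3, 2.4) — d² to each: A:7.69, B:91.89, C:106.76 → nearest is A
(-4, 6.2) — d² to each: A:25.04, B:95.3, C:190.53 → nearest is A
(-1.3, -0.2) — d² to each: A:8.21, B:16.49, C:60.52 → nearest is A
(-4.3, -0.1) — d² to each: A:1.94, B:49.64, C:56.61 → nearest is A
4 of the 5 points have A as nearest.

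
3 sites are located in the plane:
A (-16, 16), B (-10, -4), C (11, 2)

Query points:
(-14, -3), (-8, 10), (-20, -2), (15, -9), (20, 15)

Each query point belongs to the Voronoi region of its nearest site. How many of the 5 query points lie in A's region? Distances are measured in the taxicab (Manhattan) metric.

(-14, -3) — d to each: A:21, B:5, C:30 → nearest is B
(-8, 10) — d to each: A:14, B:16, C:27 → nearest is A
(-20, -2) — d to each: A:22, B:12, C:35 → nearest is B
(15, -9) — d to each: A:56, B:30, C:15 → nearest is C
(20, 15) — d to each: A:37, B:49, C:22 → nearest is C
1 of the 5 points has A as nearest.

1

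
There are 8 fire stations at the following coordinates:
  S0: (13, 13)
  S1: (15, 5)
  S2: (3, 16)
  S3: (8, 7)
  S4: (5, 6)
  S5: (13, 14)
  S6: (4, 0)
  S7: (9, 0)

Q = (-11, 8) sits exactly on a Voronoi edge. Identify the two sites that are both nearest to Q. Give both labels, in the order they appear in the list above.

Squared distances from Q to each site:
|QS0|² = (-11−13)² + (8−13)² = 576 + 25 = 601
|QS1|² = (-11−15)² + (8−5)² = 676 + 9 = 685
|QS2|² = (-11−3)² + (8−16)² = 196 + 64 = 260
|QS3|² = (-11−8)² + (8−7)² = 361 + 1 = 362
|QS4|² = (-11−5)² + (8−6)² = 256 + 4 = 260
|QS5|² = (-11−13)² + (8−14)² = 576 + 36 = 612
|QS6|² = (-11−4)² + (8−0)² = 225 + 64 = 289
|QS7|² = (-11−9)² + (8−0)² = 400 + 64 = 464
Q is equidistant from S2 and S4 (both at squared distance 260), and every other site is strictly farther — so Q lies on the S2–S4 Voronoi edge.

S2 and S4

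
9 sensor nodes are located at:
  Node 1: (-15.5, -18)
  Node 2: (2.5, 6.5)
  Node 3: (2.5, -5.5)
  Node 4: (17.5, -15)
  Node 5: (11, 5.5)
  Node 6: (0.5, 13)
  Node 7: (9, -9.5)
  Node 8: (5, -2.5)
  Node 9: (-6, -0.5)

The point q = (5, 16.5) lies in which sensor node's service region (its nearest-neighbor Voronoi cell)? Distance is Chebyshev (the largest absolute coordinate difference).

Node 6

d(q, Node 1) = max(20.5, 34.5) = 34.5
d(q, Node 2) = max(2.5, 10) = 10
d(q, Node 3) = max(2.5, 22) = 22
d(q, Node 4) = max(12.5, 31.5) = 31.5
d(q, Node 5) = max(6, 11) = 11
d(q, Node 6) = max(4.5, 3.5) = 4.5
d(q, Node 7) = max(4, 26) = 26
d(q, Node 8) = max(0, 19) = 19
d(q, Node 9) = max(11, 17) = 17
Node 6 is nearest.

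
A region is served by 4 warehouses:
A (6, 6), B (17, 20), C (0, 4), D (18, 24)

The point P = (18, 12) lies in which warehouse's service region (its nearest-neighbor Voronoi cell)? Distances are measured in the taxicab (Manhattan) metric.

d(P,A) = |18−6| + |12−6| = 12 + 6 = 18
d(P,B) = |18−17| + |12−20| = 1 + 8 = 9
d(P,C) = |18−0| + |12−4| = 18 + 8 = 26
d(P,D) = |18−18| + |12−24| = 0 + 12 = 12
The smallest is to B, so P lies in the Voronoi region of B.

B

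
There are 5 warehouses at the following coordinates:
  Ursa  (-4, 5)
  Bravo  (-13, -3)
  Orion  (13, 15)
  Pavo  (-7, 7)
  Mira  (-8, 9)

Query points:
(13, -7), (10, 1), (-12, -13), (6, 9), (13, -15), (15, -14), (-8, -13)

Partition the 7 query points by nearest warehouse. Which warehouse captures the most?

Ursa

(13, -7) — d² to each: Ursa:433, Bravo:692, Orion:484, Pavo:596, Mira:697 → nearest is Ursa
(10, 1) — d² to each: Ursa:212, Bravo:545, Orion:205, Pavo:325, Mira:388 → nearest is Orion
(-12, -13) — d² to each: Ursa:388, Bravo:101, Orion:1409, Pavo:425, Mira:500 → nearest is Bravo
(6, 9) — d² to each: Ursa:116, Bravo:505, Orion:85, Pavo:173, Mira:196 → nearest is Orion
(13, -15) — d² to each: Ursa:689, Bravo:820, Orion:900, Pavo:884, Mira:1017 → nearest is Ursa
(15, -14) — d² to each: Ursa:722, Bravo:905, Orion:845, Pavo:925, Mira:1058 → nearest is Ursa
(-8, -13) — d² to each: Ursa:340, Bravo:125, Orion:1225, Pavo:401, Mira:484 → nearest is Bravo
Tally — Ursa:3, Bravo:2, Orion:2. Ursa captures the most (3).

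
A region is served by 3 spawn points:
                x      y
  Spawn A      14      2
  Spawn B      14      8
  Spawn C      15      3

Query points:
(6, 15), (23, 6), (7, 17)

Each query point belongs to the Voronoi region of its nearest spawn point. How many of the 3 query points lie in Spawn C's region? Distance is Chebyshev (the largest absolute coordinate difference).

1

(6, 15) — d to each: Spawn A:13, Spawn B:8, Spawn C:12 → nearest is Spawn B
(23, 6) — d to each: Spawn A:9, Spawn B:9, Spawn C:8 → nearest is Spawn C
(7, 17) — d to each: Spawn A:15, Spawn B:9, Spawn C:14 → nearest is Spawn B
1 of the 3 points has Spawn C as nearest.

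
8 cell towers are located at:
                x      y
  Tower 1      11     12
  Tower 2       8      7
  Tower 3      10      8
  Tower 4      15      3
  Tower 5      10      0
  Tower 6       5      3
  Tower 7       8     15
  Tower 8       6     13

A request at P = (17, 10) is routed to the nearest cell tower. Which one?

Since √ is increasing, it suffices to compare squared distances:
d²(P, Tower 1) = (17−11)² + (10−12)² = 36 + 4 = 40
d²(P, Tower 2) = (17−8)² + (10−7)² = 81 + 9 = 90
d²(P, Tower 3) = (17−10)² + (10−8)² = 49 + 4 = 53
d²(P, Tower 4) = (17−15)² + (10−3)² = 4 + 49 = 53
d²(P, Tower 5) = (17−10)² + (10−0)² = 49 + 100 = 149
d²(P, Tower 6) = (17−5)² + (10−3)² = 144 + 49 = 193
d²(P, Tower 7) = (17−8)² + (10−15)² = 81 + 25 = 106
d²(P, Tower 8) = (17−6)² + (10−13)² = 121 + 9 = 130
The smallest is to Tower 1, so P lies in the Voronoi region of Tower 1.

Tower 1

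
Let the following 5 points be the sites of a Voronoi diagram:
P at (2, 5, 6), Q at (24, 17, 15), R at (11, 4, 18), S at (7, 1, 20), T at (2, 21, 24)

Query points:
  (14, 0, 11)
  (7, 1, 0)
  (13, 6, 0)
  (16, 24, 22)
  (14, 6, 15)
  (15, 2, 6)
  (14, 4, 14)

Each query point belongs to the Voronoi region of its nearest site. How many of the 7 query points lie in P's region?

(14, 0, 11) — d² to each: P:194, Q:405, R:74, S:131, T:754 → nearest is R
(7, 1, 0) — d² to each: P:77, Q:770, R:349, S:400, T:1001 → nearest is P
(13, 6, 0) — d² to each: P:158, Q:467, R:332, S:461, T:922 → nearest is P
(16, 24, 22) — d² to each: P:813, Q:162, R:441, S:614, T:209 → nearest is Q
(14, 6, 15) — d² to each: P:226, Q:221, R:22, S:99, T:450 → nearest is R
(15, 2, 6) — d² to each: P:178, Q:387, R:164, S:261, T:854 → nearest is R
(14, 4, 14) — d² to each: P:209, Q:270, R:25, S:94, T:533 → nearest is R
2 of the 7 points have P as nearest.

2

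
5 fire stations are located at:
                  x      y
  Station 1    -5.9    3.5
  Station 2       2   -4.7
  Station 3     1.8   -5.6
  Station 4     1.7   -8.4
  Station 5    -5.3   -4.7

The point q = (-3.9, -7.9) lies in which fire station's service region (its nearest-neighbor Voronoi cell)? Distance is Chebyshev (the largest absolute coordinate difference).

Station 5

d(q, Station 1) = max(2, 11.4) = 11.4
d(q, Station 2) = max(5.9, 3.2) = 5.9
d(q, Station 3) = max(5.7, 2.3) = 5.7
d(q, Station 4) = max(5.6, 0.5) = 5.6
d(q, Station 5) = max(1.4, 3.2) = 3.2
The smallest is to Station 5, so q lies in the Voronoi region of Station 5.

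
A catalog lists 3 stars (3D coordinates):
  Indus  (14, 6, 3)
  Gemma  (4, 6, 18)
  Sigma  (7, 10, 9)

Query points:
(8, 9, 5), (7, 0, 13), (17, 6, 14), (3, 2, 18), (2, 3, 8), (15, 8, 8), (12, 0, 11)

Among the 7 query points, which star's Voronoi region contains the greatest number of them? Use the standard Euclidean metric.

(8, 9, 5) — d² to each: Indus:49, Gemma:194, Sigma:18 → nearest is Sigma
(7, 0, 13) — d² to each: Indus:185, Gemma:70, Sigma:116 → nearest is Gemma
(17, 6, 14) — d² to each: Indus:130, Gemma:185, Sigma:141 → nearest is Indus
(3, 2, 18) — d² to each: Indus:362, Gemma:17, Sigma:161 → nearest is Gemma
(2, 3, 8) — d² to each: Indus:178, Gemma:113, Sigma:75 → nearest is Sigma
(15, 8, 8) — d² to each: Indus:30, Gemma:225, Sigma:69 → nearest is Indus
(12, 0, 11) — d² to each: Indus:104, Gemma:149, Sigma:129 → nearest is Indus
Tally — Indus:3, Gemma:2, Sigma:2. Indus captures the most (3).

Indus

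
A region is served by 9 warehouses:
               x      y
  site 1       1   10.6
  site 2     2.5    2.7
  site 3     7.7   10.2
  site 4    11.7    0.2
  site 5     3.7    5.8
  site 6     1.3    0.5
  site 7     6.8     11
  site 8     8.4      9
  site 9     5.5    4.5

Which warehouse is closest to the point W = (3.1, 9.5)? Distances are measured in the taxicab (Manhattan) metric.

site 1

d(W, site 1) = 2.1 + 1.1 = 3.2
d(W, site 2) = 0.6 + 6.8 = 7.4
d(W, site 3) = 4.6 + 0.7 = 5.3
d(W, site 4) = 8.6 + 9.3 = 17.9
d(W, site 5) = 0.6 + 3.7 = 4.3
d(W, site 6) = 1.8 + 9 = 10.8
d(W, site 7) = 3.7 + 1.5 = 5.2
d(W, site 8) = 5.3 + 0.5 = 5.8
d(W, site 9) = 2.4 + 5 = 7.4
Minimum is at site 1.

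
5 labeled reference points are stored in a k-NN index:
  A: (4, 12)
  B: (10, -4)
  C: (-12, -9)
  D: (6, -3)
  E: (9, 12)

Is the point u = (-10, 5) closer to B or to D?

Compare squared distances:
|uB|² = (-10−10)² + (5−(-4))² = 400 + 81 = 481
|uD|² = (-10−6)² + (5−(-3))² = 256 + 64 = 320
481 > 320, so D is closer.

D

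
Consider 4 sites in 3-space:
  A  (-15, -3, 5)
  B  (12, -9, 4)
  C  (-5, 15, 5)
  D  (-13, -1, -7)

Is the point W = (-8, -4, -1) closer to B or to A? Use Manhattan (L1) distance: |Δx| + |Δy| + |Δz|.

d(W,B) = |-8−12| + |-4−(-9)| + |-1−4| = 20 + 5 + 5 = 30
d(W,A) = |-8−(-15)| + |-4−(-3)| + |-1−5| = 7 + 1 + 6 = 14
30 > 14, so A is closer.

A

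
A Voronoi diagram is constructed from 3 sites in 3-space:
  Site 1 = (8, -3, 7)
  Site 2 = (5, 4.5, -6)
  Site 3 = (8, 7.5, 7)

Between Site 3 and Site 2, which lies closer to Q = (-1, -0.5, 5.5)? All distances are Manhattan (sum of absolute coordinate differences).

Site 3

d(Q, Site 3) = |-1−8| + |-0.5−7.5| + |5.5−7| = 9 + 8 + 1.5 = 18.5
d(Q, Site 2) = |-1−5| + |-0.5−4.5| + |5.5−(-6)| = 6 + 5 + 11.5 = 22.5
18.5 < 22.5, so Site 3 is closer.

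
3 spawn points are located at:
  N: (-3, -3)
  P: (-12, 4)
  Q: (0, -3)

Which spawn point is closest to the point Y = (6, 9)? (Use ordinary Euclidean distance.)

Compare squared distances (the ordering matches that of the actual distances):
|YN|² = (6−(-3))² + (9−(-3))² = 81 + 144 = 225
|YP|² = (6−(-12))² + (9−4)² = 324 + 25 = 349
|YQ|² = (6−0)² + (9−(-3))² = 36 + 144 = 180
The smallest is to Q, so Y lies in the Voronoi region of Q.

Q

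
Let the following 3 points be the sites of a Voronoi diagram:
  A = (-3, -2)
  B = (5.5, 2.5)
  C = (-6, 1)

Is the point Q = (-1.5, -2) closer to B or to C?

C

Compare squared distances:
|QB|² = (-1.5−5.5)² + (-2−2.5)² = 49 + 20.25 = 69.25
|QC|² = (-1.5−(-6))² + (-2−1)² = 20.25 + 9 = 29.25
69.25 > 29.25, so C is closer.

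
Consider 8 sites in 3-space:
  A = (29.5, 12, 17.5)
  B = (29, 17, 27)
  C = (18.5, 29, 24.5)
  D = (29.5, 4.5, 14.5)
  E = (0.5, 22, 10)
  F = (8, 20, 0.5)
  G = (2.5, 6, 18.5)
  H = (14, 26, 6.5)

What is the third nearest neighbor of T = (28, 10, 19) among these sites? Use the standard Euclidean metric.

B

Squared Euclidean distances:
|TA|² = 2.25 + 4 + 2.25 = 8.5
|TB|² = 1 + 49 + 64 = 114
|TC|² = 90.25 + 361 + 30.25 = 481.5
|TD|² = 2.25 + 30.25 + 20.25 = 52.75
|TE|² = 756.25 + 144 + 81 = 981.25
|TF|² = 400 + 100 + 342.25 = 842.25
|TG|² = 650.25 + 16 + 0.25 = 666.5
|TH|² = 196 + 256 + 156.25 = 608.25
Sorted ascending: A, D, B, C, … — the third-nearest is B.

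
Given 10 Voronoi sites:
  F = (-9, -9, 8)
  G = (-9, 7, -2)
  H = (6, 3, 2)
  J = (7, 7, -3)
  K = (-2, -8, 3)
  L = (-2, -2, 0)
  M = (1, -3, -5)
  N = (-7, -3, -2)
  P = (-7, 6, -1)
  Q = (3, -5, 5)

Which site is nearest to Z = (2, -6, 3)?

Squared Euclidean distances:
|ZF|² = 121 + 9 + 25 = 155
|ZG|² = 121 + 169 + 25 = 315
|ZH|² = 16 + 81 + 1 = 98
|ZJ|² = 25 + 169 + 36 = 230
|ZK|² = 16 + 4 + 0 = 20
|ZL|² = 16 + 16 + 9 = 41
|ZM|² = 1 + 9 + 64 = 74
|ZN|² = 81 + 9 + 25 = 115
|ZP|² = 81 + 144 + 16 = 241
|ZQ|² = 1 + 1 + 4 = 6
Q is nearest.

Q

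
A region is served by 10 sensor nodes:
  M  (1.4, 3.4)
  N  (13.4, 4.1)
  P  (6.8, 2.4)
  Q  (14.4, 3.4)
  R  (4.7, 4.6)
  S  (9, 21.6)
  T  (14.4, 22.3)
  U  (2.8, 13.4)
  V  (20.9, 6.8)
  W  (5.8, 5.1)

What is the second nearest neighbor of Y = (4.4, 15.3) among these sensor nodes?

S

Compare squared distances (the ordering matches that of the actual distances):
|YM|² = (4.4−1.4)² + (15.3−3.4)² = 9 + 141.61 = 150.61
|YN|² = (4.4−13.4)² + (15.3−4.1)² = 81 + 125.44 = 206.44
|YP|² = (4.4−6.8)² + (15.3−2.4)² = 5.76 + 166.41 = 172.17
|YQ|² = (4.4−14.4)² + (15.3−3.4)² = 100 + 141.61 = 241.61
|YR|² = (4.4−4.7)² + (15.3−4.6)² = 0.09 + 114.49 = 114.58
|YS|² = (4.4−9)² + (15.3−21.6)² = 21.16 + 39.69 = 60.85
|YT|² = (4.4−14.4)² + (15.3−22.3)² = 100 + 49 = 149
|YU|² = (4.4−2.8)² + (15.3−13.4)² = 2.56 + 3.61 = 6.17
|YV|² = (4.4−20.9)² + (15.3−6.8)² = 272.25 + 72.25 = 344.5
|YW|² = (4.4−5.8)² + (15.3−5.1)² = 1.96 + 104.04 = 106
Sorted ascending: U, S, W, … — the second-nearest is S.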